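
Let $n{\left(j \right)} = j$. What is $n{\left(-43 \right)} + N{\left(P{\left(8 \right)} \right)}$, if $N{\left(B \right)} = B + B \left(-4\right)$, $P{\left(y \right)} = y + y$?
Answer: $-91$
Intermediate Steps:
$P{\left(y \right)} = 2 y$
$N{\left(B \right)} = - 3 B$ ($N{\left(B \right)} = B - 4 B = - 3 B$)
$n{\left(-43 \right)} + N{\left(P{\left(8 \right)} \right)} = -43 - 3 \cdot 2 \cdot 8 = -43 - 48 = -91$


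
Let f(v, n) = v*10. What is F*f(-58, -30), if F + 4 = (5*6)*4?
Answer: -67280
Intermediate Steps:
f(v, n) = 10*v
F = 116 (F = -4 + (5*6)*4 = -4 + 30*4 = -4 + 120 = 116)
F*f(-58, -30) = 116*(10*(-58)) = 116*(-580) = -67280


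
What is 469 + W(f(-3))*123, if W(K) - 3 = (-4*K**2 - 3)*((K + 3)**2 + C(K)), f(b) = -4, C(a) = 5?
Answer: -48608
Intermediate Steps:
W(K) = 3 + (-3 - 4*K**2)*(5 + (3 + K)**2) (W(K) = 3 + (-4*K**2 - 3)*((K + 3)**2 + 5) = 3 + (-3 - 4*K**2)*((3 + K)**2 + 5) = 3 + (-3 - 4*K**2)*(5 + (3 + K)**2))
469 + W(f(-3))*123 = 469 + (-39 - 59*(-4)**2 - 24*(-4)**3 - 18*(-4) - 4*(-4)**4)*123 = 469 + (-39 - 59*16 - 24*(-64) + 72 - 4*256)*123 = 469 + (-39 - 944 + 1536 + 72 - 1024)*123 = 469 - 399*123 = 469 - 49077 = -48608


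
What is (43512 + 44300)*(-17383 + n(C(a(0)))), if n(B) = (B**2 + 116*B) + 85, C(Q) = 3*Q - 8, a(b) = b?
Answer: -1594841544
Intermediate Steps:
C(Q) = -8 + 3*Q
n(B) = 85 + B**2 + 116*B
(43512 + 44300)*(-17383 + n(C(a(0)))) = (43512 + 44300)*(-17383 + (85 + (-8 + 3*0)**2 + 116*(-8 + 3*0))) = 87812*(-17383 + (85 + (-8 + 0)**2 + 116*(-8 + 0))) = 87812*(-17383 + (85 + (-8)**2 + 116*(-8))) = 87812*(-17383 + (85 + 64 - 928)) = 87812*(-17383 - 779) = 87812*(-18162) = -1594841544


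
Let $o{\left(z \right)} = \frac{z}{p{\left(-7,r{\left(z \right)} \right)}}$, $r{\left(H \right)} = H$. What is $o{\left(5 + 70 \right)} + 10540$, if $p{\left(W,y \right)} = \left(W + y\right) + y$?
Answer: $\frac{1507295}{143} \approx 10541.0$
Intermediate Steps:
$p{\left(W,y \right)} = W + 2 y$
$o{\left(z \right)} = \frac{z}{-7 + 2 z}$
$o{\left(5 + 70 \right)} + 10540 = \frac{5 + 70}{-7 + 2 \left(5 + 70\right)} + 10540 = \frac{75}{-7 + 2 \cdot 75} + 10540 = \frac{75}{-7 + 150} + 10540 = \frac{75}{143} + 10540 = \frac{1507295}{143}$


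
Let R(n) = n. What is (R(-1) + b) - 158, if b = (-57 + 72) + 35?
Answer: -109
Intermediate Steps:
b = 50 (b = 15 + 35 = 50)
(R(-1) + b) - 158 = (-1 + 50) - 158 = 49 - 158 = -109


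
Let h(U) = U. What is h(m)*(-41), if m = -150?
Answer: 6150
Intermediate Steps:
h(m)*(-41) = -150*(-41) = 6150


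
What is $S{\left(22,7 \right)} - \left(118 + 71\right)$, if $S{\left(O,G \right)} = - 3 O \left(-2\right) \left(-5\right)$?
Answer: $-849$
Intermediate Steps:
$S{\left(O,G \right)} = - 30 O$ ($S{\left(O,G \right)} = - 3 \left(- 2 O\right) \left(-5\right) = 6 O \left(-5\right) = - 30 O$)
$S{\left(22,7 \right)} - \left(118 + 71\right) = \left(-30\right) 22 - \left(118 + 71\right) = -660 - 189 = -849$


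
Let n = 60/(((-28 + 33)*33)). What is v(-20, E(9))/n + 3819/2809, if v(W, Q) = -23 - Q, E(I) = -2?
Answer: -633603/11236 ≈ -56.390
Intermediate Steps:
n = 4/11 (n = 60/((5*33)) = 60/165 = 60*(1/165) = 4/11 ≈ 0.36364)
v(-20, E(9))/n + 3819/2809 = (-23 - 1*(-2))/(4/11) + 3819/2809 = (-23 + 2)*(11/4) + 3819*(1/2809) = -21*11/4 + 3819/2809 = -231/4 + 3819/2809 = -633603/11236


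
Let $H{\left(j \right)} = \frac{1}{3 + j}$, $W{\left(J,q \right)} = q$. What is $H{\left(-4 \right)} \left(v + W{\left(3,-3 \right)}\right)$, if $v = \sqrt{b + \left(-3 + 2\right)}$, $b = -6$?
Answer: $3 - i \sqrt{7} \approx 3.0 - 2.6458 i$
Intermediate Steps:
$v = i \sqrt{7}$ ($v = \sqrt{-6 + \left(-3 + 2\right)} = \sqrt{-6 - 1} = \sqrt{-7} = i \sqrt{7} \approx 2.6458 i$)
$H{\left(-4 \right)} \left(v + W{\left(3,-3 \right)}\right) = \frac{i \sqrt{7} - 3}{3 - 4} = \frac{-3 + i \sqrt{7}}{-1} = - (-3 + i \sqrt{7}) = 3 - i \sqrt{7}$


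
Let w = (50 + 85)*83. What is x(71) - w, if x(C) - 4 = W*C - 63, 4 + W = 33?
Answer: -9205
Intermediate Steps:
W = 29 (W = -4 + 33 = 29)
x(C) = -59 + 29*C (x(C) = 4 + (29*C - 63) = 4 + (-63 + 29*C) = -59 + 29*C)
w = 11205 (w = 135*83 = 11205)
x(71) - w = (-59 + 29*71) - 1*11205 = (-59 + 2059) - 11205 = 2000 - 11205 = -9205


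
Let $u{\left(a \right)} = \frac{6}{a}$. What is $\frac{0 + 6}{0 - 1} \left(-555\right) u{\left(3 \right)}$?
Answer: $6660$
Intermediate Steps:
$\frac{0 + 6}{0 - 1} \left(-555\right) u{\left(3 \right)} = \frac{0 + 6}{0 - 1} \left(-555\right) \frac{6}{3} = \frac{6}{-1} \left(-555\right) 6 \cdot \frac{1}{3} = 6 \left(-1\right) \left(-555\right) 2 = \left(-6\right) \left(-555\right) 2 = 3330 \cdot 2 = 6660$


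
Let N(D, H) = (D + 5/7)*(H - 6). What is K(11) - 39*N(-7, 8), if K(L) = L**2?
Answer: 4279/7 ≈ 611.29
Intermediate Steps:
N(D, H) = (-6 + H)*(5/7 + D) (N(D, H) = (D + 5*(1/7))*(-6 + H) = (D + 5/7)*(-6 + H) = (5/7 + D)*(-6 + H) = (-6 + H)*(5/7 + D))
K(11) - 39*N(-7, 8) = 11**2 - 39*(-30/7 - 6*(-7) + (5/7)*8 - 7*8) = 121 - 39*(-30/7 + 42 + 40/7 - 56) = 121 - 39*(-88/7) = 121 + 3432/7 = 4279/7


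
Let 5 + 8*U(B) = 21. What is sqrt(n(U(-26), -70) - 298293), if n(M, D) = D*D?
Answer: I*sqrt(293393) ≈ 541.66*I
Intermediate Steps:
U(B) = 2 (U(B) = -5/8 + (1/8)*21 = -5/8 + 21/8 = 2)
n(M, D) = D**2
sqrt(n(U(-26), -70) - 298293) = sqrt((-70)**2 - 298293) = sqrt(4900 - 298293) = sqrt(-293393) = I*sqrt(293393)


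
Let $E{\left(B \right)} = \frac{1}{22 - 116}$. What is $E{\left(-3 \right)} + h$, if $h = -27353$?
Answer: $- \frac{2571183}{94} \approx -27353.0$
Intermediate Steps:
$E{\left(B \right)} = - \frac{1}{94}$ ($E{\left(B \right)} = \frac{1}{-94} = - \frac{1}{94}$)
$E{\left(-3 \right)} + h = - \frac{1}{94} - 27353 = - \frac{2571183}{94}$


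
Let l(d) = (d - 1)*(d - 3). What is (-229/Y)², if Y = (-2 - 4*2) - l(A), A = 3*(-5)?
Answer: 52441/88804 ≈ 0.59052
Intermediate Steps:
A = -15
l(d) = (-1 + d)*(-3 + d)
Y = -298 (Y = (-2 - 4*2) - (3 + (-15)² - 4*(-15)) = (-2 - 8) - (3 + 225 + 60) = -10 - 1*288 = -10 - 288 = -298)
(-229/Y)² = (-229/(-298))² = (-229*(-1/298))² = (229/298)² = 52441/88804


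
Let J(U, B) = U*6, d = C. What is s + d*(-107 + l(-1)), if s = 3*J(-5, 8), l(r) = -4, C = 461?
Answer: -51261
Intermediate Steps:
d = 461
J(U, B) = 6*U
s = -90 (s = 3*(6*(-5)) = 3*(-30) = -90)
s + d*(-107 + l(-1)) = -90 + 461*(-107 - 4) = -90 + 461*(-111) = -90 - 51171 = -51261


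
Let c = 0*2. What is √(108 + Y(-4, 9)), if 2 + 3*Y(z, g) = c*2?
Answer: √966/3 ≈ 10.360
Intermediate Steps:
c = 0
Y(z, g) = -⅔ (Y(z, g) = -⅔ + (0*2)/3 = -⅔ + (⅓)*0 = -⅔ + 0 = -⅔)
√(108 + Y(-4, 9)) = √(108 - ⅔) = √(322/3) = √966/3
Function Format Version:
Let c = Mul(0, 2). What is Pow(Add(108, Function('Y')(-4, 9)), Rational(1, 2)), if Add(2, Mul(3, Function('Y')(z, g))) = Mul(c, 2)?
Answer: Mul(Rational(1, 3), Pow(966, Rational(1, 2))) ≈ 10.360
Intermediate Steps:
c = 0
Function('Y')(z, g) = Rational(-2, 3) (Function('Y')(z, g) = Add(Rational(-2, 3), Mul(Rational(1, 3), Mul(0, 2))) = Add(Rational(-2, 3), Mul(Rational(1, 3), 0)) = Add(Rational(-2, 3), 0) = Rational(-2, 3))
Pow(Add(108, Function('Y')(-4, 9)), Rational(1, 2)) = Pow(Add(108, Rational(-2, 3)), Rational(1, 2)) = Pow(Rational(322, 3), Rational(1, 2)) = Mul(Rational(1, 3), Pow(966, Rational(1, 2)))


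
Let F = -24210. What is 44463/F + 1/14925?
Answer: -14746357/8029650 ≈ -1.8365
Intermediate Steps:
44463/F + 1/14925 = 44463/(-24210) + 1/14925 = 44463*(-1/24210) + 1/14925 = -14821/8070 + 1/14925 = -14746357/8029650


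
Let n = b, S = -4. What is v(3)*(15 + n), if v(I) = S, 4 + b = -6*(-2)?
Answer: -92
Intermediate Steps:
b = 8 (b = -4 - 6*(-2) = -4 + 12 = 8)
v(I) = -4
n = 8
v(3)*(15 + n) = -4*(15 + 8) = -4*23 = -92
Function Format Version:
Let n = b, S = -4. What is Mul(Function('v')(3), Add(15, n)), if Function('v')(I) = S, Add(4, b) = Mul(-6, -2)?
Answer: -92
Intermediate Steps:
b = 8 (b = Add(-4, Mul(-6, -2)) = Add(-4, 12) = 8)
Function('v')(I) = -4
n = 8
Mul(Function('v')(3), Add(15, n)) = Mul(-4, Add(15, 8)) = Mul(-4, 23) = -92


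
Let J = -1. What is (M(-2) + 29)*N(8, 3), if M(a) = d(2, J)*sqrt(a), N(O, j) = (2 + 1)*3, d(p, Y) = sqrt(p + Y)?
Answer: 261 + 9*I*sqrt(2) ≈ 261.0 + 12.728*I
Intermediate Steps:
d(p, Y) = sqrt(Y + p)
N(O, j) = 9 (N(O, j) = 3*3 = 9)
M(a) = sqrt(a) (M(a) = sqrt(-1 + 2)*sqrt(a) = sqrt(1)*sqrt(a) = 1*sqrt(a) = sqrt(a))
(M(-2) + 29)*N(8, 3) = (sqrt(-2) + 29)*9 = (I*sqrt(2) + 29)*9 = (29 + I*sqrt(2))*9 = 261 + 9*I*sqrt(2)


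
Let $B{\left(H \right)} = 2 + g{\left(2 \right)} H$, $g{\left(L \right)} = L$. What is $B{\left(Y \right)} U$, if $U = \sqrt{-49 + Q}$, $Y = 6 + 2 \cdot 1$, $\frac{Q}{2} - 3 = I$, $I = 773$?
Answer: $54 \sqrt{167} \approx 697.83$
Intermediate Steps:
$Q = 1552$ ($Q = 6 + 2 \cdot 773 = 6 + 1546 = 1552$)
$Y = 8$ ($Y = 6 + 2 = 8$)
$B{\left(H \right)} = 2 + 2 H$
$U = 3 \sqrt{167}$ ($U = \sqrt{-49 + 1552} = \sqrt{1503} = 3 \sqrt{167} \approx 38.769$)
$B{\left(Y \right)} U = \left(2 + 2 \cdot 8\right) 3 \sqrt{167} = \left(2 + 16\right) 3 \sqrt{167} = 18 \cdot 3 \sqrt{167} = 54 \sqrt{167}$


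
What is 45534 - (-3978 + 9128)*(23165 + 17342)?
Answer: -208565516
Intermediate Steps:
45534 - (-3978 + 9128)*(23165 + 17342) = 45534 - 5150*40507 = 45534 - 1*208611050 = 45534 - 208611050 = -208565516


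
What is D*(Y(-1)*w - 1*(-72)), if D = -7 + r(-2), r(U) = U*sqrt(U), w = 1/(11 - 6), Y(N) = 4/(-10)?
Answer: -12586/25 - 3596*I*sqrt(2)/25 ≈ -503.44 - 203.42*I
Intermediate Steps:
Y(N) = -2/5 (Y(N) = 4*(-1/10) = -2/5)
w = 1/5 ≈ 0.20000
r(U) = U**(3/2)
D = -7 - 2*I*sqrt(2) (D = -7 + (-2)**(3/2) = -7 - 2*I*sqrt(2) ≈ -7.0 - 2.8284*I)
D*(Y(-1)*w - 1*(-72)) = (-7 - 2*I*sqrt(2))*(-2/5*1/5 - 1*(-72)) = (-7 - 2*I*sqrt(2))*(-2/25 + 72) = (-7 - 2*I*sqrt(2))*(1798/25) = -12586/25 - 3596*I*sqrt(2)/25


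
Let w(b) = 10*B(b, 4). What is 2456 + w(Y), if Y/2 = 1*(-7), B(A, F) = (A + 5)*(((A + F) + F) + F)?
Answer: 2636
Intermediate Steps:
B(A, F) = (5 + A)*(A + 3*F) (B(A, F) = (5 + A)*((A + 2*F) + F) = (5 + A)*(A + 3*F))
Y = -14 (Y = 2*(1*(-7)) = 2*(-7) = -14)
w(b) = 600 + 10*b² + 170*b (w(b) = 10*(b² + 5*b + 15*4 + 3*b*4) = 10*(b² + 5*b + 60 + 12*b) = 10*(60 + b² + 17*b) = 600 + 10*b² + 170*b)
2456 + w(Y) = 2456 + (600 + 10*(-14)² + 170*(-14)) = 2456 + (600 + 10*196 - 2380) = 2456 + (600 + 1960 - 2380) = 2456 + 180 = 2636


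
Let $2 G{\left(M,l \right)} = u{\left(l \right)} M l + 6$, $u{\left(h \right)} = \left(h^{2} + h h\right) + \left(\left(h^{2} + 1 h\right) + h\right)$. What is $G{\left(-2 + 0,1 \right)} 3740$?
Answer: $-7480$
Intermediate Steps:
$u{\left(h \right)} = 2 h + 3 h^{2}$ ($u{\left(h \right)} = \left(h^{2} + h^{2}\right) + \left(\left(h^{2} + h\right) + h\right) = 2 h^{2} + \left(\left(h + h^{2}\right) + h\right) = 2 h^{2} + \left(h^{2} + 2 h\right) = 2 h + 3 h^{2}$)
$G{\left(M,l \right)} = 3 + \frac{M l^{2} \left(2 + 3 l\right)}{2}$ ($G{\left(M,l \right)} = \frac{l \left(2 + 3 l\right) M l + 6}{2} = \frac{M l \left(2 + 3 l\right) l + 6}{2} = \frac{M l^{2} \left(2 + 3 l\right) + 6}{2} = \frac{6 + M l^{2} \left(2 + 3 l\right)}{2} = 3 + \frac{M l^{2} \left(2 + 3 l\right)}{2}$)
$G{\left(-2 + 0,1 \right)} 3740 = \left(3 + \frac{\left(-2 + 0\right) 1^{2} \left(2 + 3 \cdot 1\right)}{2}\right) 3740 = \left(3 + \frac{1}{2} \left(-2\right) 1 \left(2 + 3\right)\right) 3740 = \left(3 + \frac{1}{2} \left(-2\right) 1 \cdot 5\right) 3740 = \left(3 - 5\right) 3740 = \left(-2\right) 3740 = -7480$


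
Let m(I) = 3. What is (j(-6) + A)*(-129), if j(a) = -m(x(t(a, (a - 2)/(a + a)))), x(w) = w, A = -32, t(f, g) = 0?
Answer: 4515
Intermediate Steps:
j(a) = -3 (j(a) = -1*3 = -3)
(j(-6) + A)*(-129) = (-3 - 32)*(-129) = -35*(-129) = 4515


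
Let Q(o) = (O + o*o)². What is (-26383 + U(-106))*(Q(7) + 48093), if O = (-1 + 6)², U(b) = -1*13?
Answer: -1414007324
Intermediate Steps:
U(b) = -13
O = 25 (O = 5² = 25)
Q(o) = (25 + o²)² (Q(o) = (25 + o*o)² = (25 + o²)²)
(-26383 + U(-106))*(Q(7) + 48093) = (-26383 - 13)*((25 + 7²)² + 48093) = -26396*((25 + 49)² + 48093) = -26396*(74² + 48093) = -26396*(5476 + 48093) = -26396*53569 = -1414007324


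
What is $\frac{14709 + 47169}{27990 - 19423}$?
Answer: $\frac{61878}{8567} \approx 7.2228$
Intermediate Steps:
$\frac{14709 + 47169}{27990 - 19423} = \frac{61878}{8567}$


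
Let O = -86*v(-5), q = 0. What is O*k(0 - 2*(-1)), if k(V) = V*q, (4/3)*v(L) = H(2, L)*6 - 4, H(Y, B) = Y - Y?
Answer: 0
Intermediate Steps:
H(Y, B) = 0
v(L) = -3 (v(L) = 3*(0*6 - 4)/4 = 3*(0 - 4)/4 = (3/4)*(-4) = -3)
O = 258 (O = -86*(-3) = 258)
k(V) = 0 (k(V) = V*0 = 0)
O*k(0 - 2*(-1)) = 258*0 = 0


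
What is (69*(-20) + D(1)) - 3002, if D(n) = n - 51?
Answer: -4432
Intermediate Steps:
D(n) = -51 + n
(69*(-20) + D(1)) - 3002 = (69*(-20) + (-51 + 1)) - 3002 = (-1380 - 50) - 3002 = -1430 - 3002 = -4432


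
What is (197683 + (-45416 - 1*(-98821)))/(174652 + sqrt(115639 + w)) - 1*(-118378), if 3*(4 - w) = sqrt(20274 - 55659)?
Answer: 118378 + 251088/(174652 + sqrt(115643 - I*sqrt(35385)/3)) ≈ 1.1838e+5 + 7.5594e-7*I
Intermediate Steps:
w = 4 - I*sqrt(35385)/3 (w = 4 - sqrt(20274 - 55659)/3 = 4 - I*sqrt(35385)/3 ≈ 4.0 - 62.703*I)
(197683 + (-45416 - 1*(-98821)))/(174652 + sqrt(115639 + w)) - 1*(-118378) = (197683 + (-45416 - 1*(-98821)))/(174652 + sqrt(115639 + (4 - I*sqrt(35385)/3))) - 1*(-118378) = (197683 + (-45416 + 98821))/(174652 + sqrt(115643 - I*sqrt(35385)/3)) + 118378 = (197683 + 53405)/(174652 + sqrt(115643 - I*sqrt(35385)/3)) + 118378 = 251088/(174652 + sqrt(115643 - I*sqrt(35385)/3)) + 118378 = 118378 + 251088/(174652 + sqrt(115643 - I*sqrt(35385)/3))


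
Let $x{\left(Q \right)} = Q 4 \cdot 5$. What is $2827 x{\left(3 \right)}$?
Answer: $169620$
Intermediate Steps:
$x{\left(Q \right)} = 20 Q$ ($x{\left(Q \right)} = 4 Q 5 = 20 Q$)
$2827 x{\left(3 \right)} = 2827 \cdot 20 \cdot 3 = 2827 \cdot 60 = 169620$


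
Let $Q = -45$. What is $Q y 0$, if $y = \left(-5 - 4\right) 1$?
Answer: $0$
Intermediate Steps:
$y = -9$ ($y = \left(-9\right) 1 = -9$)
$Q y 0 = \left(-45\right) \left(-9\right) 0 = 405 \cdot 0 = 0$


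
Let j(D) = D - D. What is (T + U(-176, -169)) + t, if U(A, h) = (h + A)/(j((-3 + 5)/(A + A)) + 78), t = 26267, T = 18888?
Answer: 1173915/26 ≈ 45151.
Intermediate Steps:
j(D) = 0
U(A, h) = A/78 + h/78 (U(A, h) = (h + A)/(0 + 78) = (A + h)/78 = (A + h)*(1/78) = A/78 + h/78)
(T + U(-176, -169)) + t = (18888 + ((1/78)*(-176) + (1/78)*(-169))) + 26267 = (18888 + (-88/39 - 13/6)) + 26267 = (18888 - 115/26) + 26267 = 490973/26 + 26267 = 1173915/26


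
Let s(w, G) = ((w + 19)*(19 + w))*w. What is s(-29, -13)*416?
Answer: -1206400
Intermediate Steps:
s(w, G) = w*(19 + w)² (s(w, G) = ((19 + w)*(19 + w))*w = (19 + w)²*w = w*(19 + w)²)
s(-29, -13)*416 = -29*(19 - 29)²*416 = -29*(-10)²*416 = -29*100*416 = -2900*416 = -1206400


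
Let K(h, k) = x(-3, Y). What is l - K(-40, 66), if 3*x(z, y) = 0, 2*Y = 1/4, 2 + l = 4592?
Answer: 4590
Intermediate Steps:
l = 4590 (l = -2 + 4592 = 4590)
Y = ⅛ (Y = (1/4)/2 = (1*(¼))/2 = (½)*(¼) = ⅛ ≈ 0.12500)
x(z, y) = 0 (x(z, y) = (⅓)*0 = 0)
K(h, k) = 0
l - K(-40, 66) = 4590 - 1*0 = 4590 + 0 = 4590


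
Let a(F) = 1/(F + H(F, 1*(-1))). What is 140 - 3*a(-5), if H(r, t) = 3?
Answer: 283/2 ≈ 141.50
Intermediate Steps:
a(F) = 1/(3 + F) (a(F) = 1/(F + 3) = 1/(3 + F))
140 - 3*a(-5) = 140 - 3/(3 - 5) = 140 - 3/(-2) = 140 - 3*(-1/2) = 140 + 3/2 = 283/2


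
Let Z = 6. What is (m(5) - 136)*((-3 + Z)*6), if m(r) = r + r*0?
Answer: -2358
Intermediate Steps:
m(r) = r (m(r) = r + 0 = r)
(m(5) - 136)*((-3 + Z)*6) = (5 - 136)*((-3 + 6)*6) = -393*6 = -131*18 = -2358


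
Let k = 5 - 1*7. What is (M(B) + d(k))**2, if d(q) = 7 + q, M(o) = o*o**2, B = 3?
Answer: 1024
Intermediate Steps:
M(o) = o**3
k = -2 (k = 5 - 7 = -2)
(M(B) + d(k))**2 = (3**3 + (7 - 2))**2 = (27 + 5)**2 = 32**2 = 1024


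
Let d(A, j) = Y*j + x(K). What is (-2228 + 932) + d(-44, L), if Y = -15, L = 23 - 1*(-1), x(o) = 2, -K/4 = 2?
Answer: -1654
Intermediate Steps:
K = -8 (K = -4*2 = -8)
L = 24 (L = 23 + 1 = 24)
d(A, j) = 2 - 15*j (d(A, j) = -15*j + 2 = 2 - 15*j)
(-2228 + 932) + d(-44, L) = (-2228 + 932) + (2 - 15*24) = -1296 + (2 - 360) = -1296 - 358 = -1654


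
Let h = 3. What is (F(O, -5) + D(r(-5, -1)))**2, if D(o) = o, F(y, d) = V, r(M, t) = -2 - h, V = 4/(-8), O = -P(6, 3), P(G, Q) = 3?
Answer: 121/4 ≈ 30.250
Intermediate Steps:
O = -3 (O = -1*3 = -3)
V = -1/2 (V = 4*(-1/8) = -1/2 ≈ -0.50000)
r(M, t) = -5 (r(M, t) = -2 - 1*3 = -2 - 3 = -5)
F(y, d) = -1/2
(F(O, -5) + D(r(-5, -1)))**2 = (-1/2 - 5)**2 = (-11/2)**2 = 121/4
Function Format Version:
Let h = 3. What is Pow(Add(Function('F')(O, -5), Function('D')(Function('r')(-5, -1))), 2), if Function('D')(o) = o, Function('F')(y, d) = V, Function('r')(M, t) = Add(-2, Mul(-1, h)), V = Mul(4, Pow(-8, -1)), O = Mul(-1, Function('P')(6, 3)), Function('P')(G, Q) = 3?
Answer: Rational(121, 4) ≈ 30.250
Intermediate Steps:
O = -3 (O = Mul(-1, 3) = -3)
V = Rational(-1, 2) (V = Mul(4, Rational(-1, 8)) = Rational(-1, 2) ≈ -0.50000)
Function('r')(M, t) = -5 (Function('r')(M, t) = Add(-2, Mul(-1, 3)) = Add(-2, -3) = -5)
Function('F')(y, d) = Rational(-1, 2)
Pow(Add(Function('F')(O, -5), Function('D')(Function('r')(-5, -1))), 2) = Pow(Add(Rational(-1, 2), -5), 2) = Pow(Rational(-11, 2), 2) = Rational(121, 4)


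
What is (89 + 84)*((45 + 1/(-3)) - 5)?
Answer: 20587/3 ≈ 6862.3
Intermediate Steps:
(89 + 84)*((45 + 1/(-3)) - 5) = 173*((45 - 1/3) - 5) = 173*(134/3 - 5) = 173*(119/3) = 20587/3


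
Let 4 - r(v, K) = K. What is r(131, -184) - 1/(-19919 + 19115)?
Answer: 151153/804 ≈ 188.00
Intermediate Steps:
r(v, K) = 4 - K
r(131, -184) - 1/(-19919 + 19115) = (4 - 1*(-184)) - 1/(-19919 + 19115) = (4 + 184) - 1/(-804) = 188 - 1*(-1/804) = 188 + 1/804 = 151153/804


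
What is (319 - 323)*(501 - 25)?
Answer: -1904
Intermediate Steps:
(319 - 323)*(501 - 25) = -4*476 = -1904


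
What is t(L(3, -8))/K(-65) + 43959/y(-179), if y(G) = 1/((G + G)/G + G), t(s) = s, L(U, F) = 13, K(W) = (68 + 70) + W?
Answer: -567994226/73 ≈ -7.7807e+6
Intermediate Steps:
K(W) = 138 + W
y(G) = 1/(2 + G) (y(G) = 1/((2*G)/G + G) = 1/(2 + G))
t(L(3, -8))/K(-65) + 43959/y(-179) = 13/(138 - 65) + 43959/(1/(2 - 179)) = 13/73 + 43959/(1/(-177)) = 13*(1/73) + 43959/(-1/177) = 13/73 + 43959*(-177) = 13/73 - 7780743 = -567994226/73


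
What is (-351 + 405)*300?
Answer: 16200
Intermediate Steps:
(-351 + 405)*300 = 54*300 = 16200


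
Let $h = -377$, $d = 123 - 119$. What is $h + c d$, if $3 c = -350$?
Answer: $- \frac{2531}{3} \approx -843.67$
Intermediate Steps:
$d = 4$
$c = - \frac{350}{3}$ ($c = \frac{1}{3} \left(-350\right) = - \frac{350}{3} \approx -116.67$)
$h + c d = -377 - \frac{1400}{3} = - \frac{2531}{3}$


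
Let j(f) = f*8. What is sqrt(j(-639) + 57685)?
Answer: sqrt(52573) ≈ 229.29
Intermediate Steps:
j(f) = 8*f
sqrt(j(-639) + 57685) = sqrt(8*(-639) + 57685) = sqrt(-5112 + 57685) = sqrt(52573)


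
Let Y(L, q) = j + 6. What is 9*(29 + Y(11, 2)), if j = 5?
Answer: 360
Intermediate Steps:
Y(L, q) = 11 (Y(L, q) = 5 + 6 = 11)
9*(29 + Y(11, 2)) = 9*(29 + 11) = 9*40 = 360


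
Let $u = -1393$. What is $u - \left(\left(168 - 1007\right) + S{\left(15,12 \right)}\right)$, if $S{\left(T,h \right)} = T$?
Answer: $-569$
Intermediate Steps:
$u - \left(\left(168 - 1007\right) + S{\left(15,12 \right)}\right) = -1393 - \left(\left(168 - 1007\right) + 15\right) = -1393 - \left(-839 + 15\right) = -1393 - -824 = -1393 + 824 = -569$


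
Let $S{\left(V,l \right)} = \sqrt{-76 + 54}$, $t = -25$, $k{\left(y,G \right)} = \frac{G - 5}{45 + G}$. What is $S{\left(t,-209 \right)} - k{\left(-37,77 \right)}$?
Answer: $- \frac{36}{61} + i \sqrt{22} \approx -0.59016 + 4.6904 i$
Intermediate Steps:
$k{\left(y,G \right)} = \frac{-5 + G}{45 + G}$
$S{\left(V,l \right)} = i \sqrt{22}$ ($S{\left(V,l \right)} = \sqrt{-22} = i \sqrt{22}$)
$S{\left(t,-209 \right)} - k{\left(-37,77 \right)} = i \sqrt{22} - \frac{-5 + 77}{45 + 77} = i \sqrt{22} - \frac{1}{122} \cdot 72 = i \sqrt{22} - \frac{36}{61} = - \frac{36}{61} + i \sqrt{22}$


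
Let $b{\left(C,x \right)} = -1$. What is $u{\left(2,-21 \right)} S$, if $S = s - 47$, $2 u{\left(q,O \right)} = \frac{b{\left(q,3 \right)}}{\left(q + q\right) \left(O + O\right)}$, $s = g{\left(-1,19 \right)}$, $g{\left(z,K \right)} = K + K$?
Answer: $- \frac{3}{112} \approx -0.026786$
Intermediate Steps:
$g{\left(z,K \right)} = 2 K$
$s = 38$ ($s = 2 \cdot 19 = 38$)
$u{\left(q,O \right)} = - \frac{1}{8 O q}$ ($u{\left(q,O \right)} = \frac{\left(-1\right) \frac{1}{\left(q + q\right) \left(O + O\right)}}{2} = \frac{\left(-1\right) \frac{1}{2 q 2 O}}{2} = \frac{\left(-1\right) \frac{1}{4 O q}}{2} = \frac{\left(- \frac{1}{4}\right) \frac{1}{O} \frac{1}{q}}{2} = - \frac{1}{8 O q}$)
$S = -9$ ($S = 38 - 47 = -9$)
$u{\left(2,-21 \right)} S = - \frac{1}{8 \left(-21\right) 2} \left(-9\right) = \left(- \frac{1}{8}\right) \left(- \frac{1}{21}\right) \frac{1}{2} \left(-9\right) = \frac{1}{336} \left(-9\right) = - \frac{3}{112}$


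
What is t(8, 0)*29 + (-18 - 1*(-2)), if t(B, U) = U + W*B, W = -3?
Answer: -712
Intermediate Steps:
t(B, U) = U - 3*B
t(8, 0)*29 + (-18 - 1*(-2)) = (0 - 3*8)*29 + (-18 - 1*(-2)) = (0 - 24)*29 + (-18 + 2) = -24*29 - 16 = -696 - 16 = -712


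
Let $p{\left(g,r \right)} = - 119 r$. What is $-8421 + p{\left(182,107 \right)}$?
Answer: $-21154$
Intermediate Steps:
$-8421 + p{\left(182,107 \right)} = -8421 - 12733 = -21154$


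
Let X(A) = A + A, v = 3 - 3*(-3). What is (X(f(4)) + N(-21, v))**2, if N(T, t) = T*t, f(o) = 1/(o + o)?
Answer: 1014049/16 ≈ 63378.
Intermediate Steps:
v = 12 (v = 3 + 9 = 12)
f(o) = 1/(2*o)
X(A) = 2*A
(X(f(4)) + N(-21, v))**2 = (2*((1/2)/4) - 21*12)**2 = (2*((1/2)*(1/4)) - 252)**2 = (2*(1/8) - 252)**2 = (1/4 - 252)**2 = (-1007/4)**2 = 1014049/16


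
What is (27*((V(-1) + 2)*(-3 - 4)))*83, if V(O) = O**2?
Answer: -47061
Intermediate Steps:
(27*((V(-1) + 2)*(-3 - 4)))*83 = (27*(((-1)**2 + 2)*(-3 - 4)))*83 = (27*((1 + 2)*(-7)))*83 = (27*(3*(-7)))*83 = (27*(-21))*83 = -567*83 = -47061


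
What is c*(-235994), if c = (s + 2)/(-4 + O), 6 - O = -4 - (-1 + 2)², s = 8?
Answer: -2359940/7 ≈ -3.3713e+5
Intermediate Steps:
O = 11 (O = 6 - (-4 - (-1 + 2)²) = 6 - (-4 - 1*1²) = 6 - (-4 - 1*1) = 6 - (-4 - 1) = 6 - 1*(-5) = 6 + 5 = 11)
c = 10/7 (c = (8 + 2)/(-4 + 11) = 10/7 ≈ 1.4286)
c*(-235994) = (10/7)*(-235994) = -2359940/7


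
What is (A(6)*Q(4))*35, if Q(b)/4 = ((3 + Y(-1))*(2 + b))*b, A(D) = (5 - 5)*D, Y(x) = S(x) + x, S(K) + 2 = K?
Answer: 0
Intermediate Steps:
S(K) = -2 + K
Y(x) = -2 + 2*x (Y(x) = (-2 + x) + x = -2 + 2*x)
A(D) = 0 (A(D) = 0*D = 0)
Q(b) = 4*b*(-2 - b) (Q(b) = 4*(((3 + (-2 + 2*(-1)))*(2 + b))*b) = 4*(((3 + (-2 - 2))*(2 + b))*b) = 4*(((3 - 4)*(2 + b))*b) = 4*((-(2 + b))*b) = 4*((-2 - b)*b) = 4*(b*(-2 - b)) = 4*b*(-2 - b))
(A(6)*Q(4))*35 = (0*(-4*4*(2 + 4)))*35 = (0*(-4*4*6))*35 = (0*(-96))*35 = 0*35 = 0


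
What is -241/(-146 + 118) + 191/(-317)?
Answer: 71049/8876 ≈ 8.0046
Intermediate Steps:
-241/(-146 + 118) + 191/(-317) = -241/(-28) + 191*(-1/317) = -241*(-1/28) - 191/317 = 241/28 - 191/317 = 71049/8876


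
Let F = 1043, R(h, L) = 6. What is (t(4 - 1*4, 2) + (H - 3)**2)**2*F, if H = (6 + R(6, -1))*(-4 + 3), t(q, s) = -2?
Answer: 51867347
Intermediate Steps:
H = -12 (H = (6 + 6)*(-4 + 3) = 12*(-1) = -12)
(t(4 - 1*4, 2) + (H - 3)**2)**2*F = (-2 + (-12 - 3)**2)**2*1043 = (-2 + (-15)**2)**2*1043 = (-2 + 225)**2*1043 = 223**2*1043 = 49729*1043 = 51867347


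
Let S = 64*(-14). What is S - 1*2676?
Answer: -3572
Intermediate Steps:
S = -896
S - 1*2676 = -896 - 1*2676 = -896 - 2676 = -3572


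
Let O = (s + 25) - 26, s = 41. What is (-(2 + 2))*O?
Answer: -160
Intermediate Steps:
O = 40 (O = (41 + 25) - 26 = 66 - 26 = 40)
(-(2 + 2))*O = -(2 + 2)*40 = -1*4*40 = -4*40 = -160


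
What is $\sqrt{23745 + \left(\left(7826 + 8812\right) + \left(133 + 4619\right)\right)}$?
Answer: $3 \sqrt{5015} \approx 212.45$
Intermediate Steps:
$\sqrt{23745 + \left(\left(7826 + 8812\right) + \left(133 + 4619\right)\right)} = \sqrt{23745 + \left(16638 + 4752\right)} = \sqrt{23745 + 21390} = \sqrt{45135} = 3 \sqrt{5015}$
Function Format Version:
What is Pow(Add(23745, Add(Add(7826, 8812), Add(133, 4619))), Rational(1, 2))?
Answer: Mul(3, Pow(5015, Rational(1, 2))) ≈ 212.45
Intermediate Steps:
Pow(Add(23745, Add(Add(7826, 8812), Add(133, 4619))), Rational(1, 2)) = Pow(Add(23745, Add(16638, 4752)), Rational(1, 2)) = Pow(Add(23745, 21390), Rational(1, 2)) = Pow(45135, Rational(1, 2)) = Mul(3, Pow(5015, Rational(1, 2)))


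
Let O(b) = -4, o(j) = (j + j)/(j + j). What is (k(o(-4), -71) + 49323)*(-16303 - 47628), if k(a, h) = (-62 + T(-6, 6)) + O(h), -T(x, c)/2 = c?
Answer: -3148282095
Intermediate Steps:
o(j) = 1 (o(j) = (2*j)/((2*j)) = (2*j)*(1/(2*j)) = 1)
T(x, c) = -2*c
k(a, h) = -78 (k(a, h) = (-62 - 2*6) - 4 = (-62 - 12) - 4 = -74 - 4 = -78)
(k(o(-4), -71) + 49323)*(-16303 - 47628) = (-78 + 49323)*(-16303 - 47628) = 49245*(-63931) = -3148282095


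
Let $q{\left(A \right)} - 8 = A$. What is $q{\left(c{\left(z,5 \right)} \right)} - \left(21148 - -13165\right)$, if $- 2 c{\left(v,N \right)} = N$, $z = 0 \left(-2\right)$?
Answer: $- \frac{68615}{2} \approx -34308.0$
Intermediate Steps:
$z = 0$
$c{\left(v,N \right)} = - \frac{N}{2}$
$q{\left(A \right)} = 8 + A$
$q{\left(c{\left(z,5 \right)} \right)} - \left(21148 - -13165\right) = \left(8 - \frac{5}{2}\right) - \left(21148 - -13165\right) = \left(8 - \frac{5}{2}\right) - \left(21148 + 13165\right) = \frac{11}{2} - 34313 = - \frac{68615}{2}$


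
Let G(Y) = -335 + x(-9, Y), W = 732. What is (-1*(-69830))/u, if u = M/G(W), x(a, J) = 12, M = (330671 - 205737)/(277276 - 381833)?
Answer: 1179146272565/62467 ≈ 1.8876e+7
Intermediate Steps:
M = -124934/104557 (M = 124934/(-104557) = 124934*(-1/104557) = -124934/104557 ≈ -1.1949)
G(Y) = -323 (G(Y) = -335 + 12 = -323)
u = 124934/33771911 (u = -124934/104557/(-323) = -124934/104557*(-1/323) = 124934/33771911 ≈ 0.0036993)
(-1*(-69830))/u = (-1*(-69830))/(124934/33771911) = 69830*(33771911/124934) = 1179146272565/62467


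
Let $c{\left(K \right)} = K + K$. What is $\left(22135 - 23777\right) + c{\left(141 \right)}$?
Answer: $-1360$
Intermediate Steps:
$c{\left(K \right)} = 2 K$
$\left(22135 - 23777\right) + c{\left(141 \right)} = \left(22135 - 23777\right) + 2 \cdot 141 = -1642 + 282 = -1360$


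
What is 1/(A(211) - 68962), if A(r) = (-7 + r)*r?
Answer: -1/25918 ≈ -3.8583e-5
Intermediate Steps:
A(r) = r*(-7 + r)
1/(A(211) - 68962) = 1/(211*(-7 + 211) - 68962) = 1/(211*204 - 68962) = 1/(43044 - 68962) = 1/(-25918) = -1/25918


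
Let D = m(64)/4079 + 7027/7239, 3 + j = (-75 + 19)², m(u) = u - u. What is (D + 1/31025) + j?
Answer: 703858411589/224589975 ≈ 3134.0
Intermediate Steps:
m(u) = 0
j = 3133 (j = -3 + (-75 + 19)² = -3 + (-56)² = -3 + 3136 = 3133)
D = 7027/7239 (D = 0/4079 + 7027/7239 = 0*(1/4079) + 7027*(1/7239) = 0 + 7027/7239 = 7027/7239 ≈ 0.97071)
(D + 1/31025) + j = (7027/7239 + 1/31025) + 3133 = 218019914/224589975 + 3133 = 703858411589/224589975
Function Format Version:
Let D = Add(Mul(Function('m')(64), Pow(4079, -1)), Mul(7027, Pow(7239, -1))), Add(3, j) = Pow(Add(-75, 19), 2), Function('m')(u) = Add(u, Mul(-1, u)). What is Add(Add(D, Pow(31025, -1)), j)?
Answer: Rational(703858411589, 224589975) ≈ 3134.0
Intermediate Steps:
Function('m')(u) = 0
j = 3133 (j = Add(-3, Pow(Add(-75, 19), 2)) = Add(-3, Pow(-56, 2)) = Add(-3, 3136) = 3133)
D = Rational(7027, 7239) (D = Add(Mul(0, Pow(4079, -1)), Mul(7027, Pow(7239, -1))) = Add(Mul(0, Rational(1, 4079)), Mul(7027, Rational(1, 7239))) = Add(0, Rational(7027, 7239)) = Rational(7027, 7239) ≈ 0.97071)
Add(Add(D, Pow(31025, -1)), j) = Add(Add(Rational(7027, 7239), Pow(31025, -1)), 3133) = Add(Add(Rational(7027, 7239), Rational(1, 31025)), 3133) = Add(Rational(218019914, 224589975), 3133) = Rational(703858411589, 224589975)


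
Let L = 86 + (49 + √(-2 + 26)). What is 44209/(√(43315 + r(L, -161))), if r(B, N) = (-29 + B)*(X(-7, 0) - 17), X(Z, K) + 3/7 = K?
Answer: 44209*√7/√(290273 - 244*√6) ≈ 217.32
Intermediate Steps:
X(Z, K) = -3/7 + K
L = 135 + 2*√6 (L = 86 + (49 + √24) = 86 + (49 + 2*√6) = 135 + 2*√6 ≈ 139.90)
r(B, N) = 3538/7 - 122*B/7 (r(B, N) = (-29 + B)*((-3/7 + 0) - 17) = (-29 + B)*(-3/7 - 17) = (-29 + B)*(-122/7) = 3538/7 - 122*B/7)
44209/(√(43315 + r(L, -161))) = 44209/(√(43315 + (3538/7 - 122*(135 + 2*√6)/7))) = 44209/(√(43315 + (3538/7 + (-16470/7 - 244*√6/7)))) = 44209/(√(43315 + (-12932/7 - 244*√6/7))) = 44209/(√(290273/7 - 244*√6/7)) = 44209/√(290273/7 - 244*√6/7)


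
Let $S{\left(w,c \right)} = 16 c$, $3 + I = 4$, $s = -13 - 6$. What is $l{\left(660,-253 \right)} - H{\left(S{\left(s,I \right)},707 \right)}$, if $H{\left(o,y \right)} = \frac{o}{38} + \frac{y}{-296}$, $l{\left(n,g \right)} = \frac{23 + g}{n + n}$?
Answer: $\frac{332807}{185592} \approx 1.7932$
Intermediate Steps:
$s = -19$ ($s = -13 - 6 = -19$)
$l{\left(n,g \right)} = \frac{23 + g}{2 n}$
$I = 1$ ($I = -3 + 4 = 1$)
$H{\left(o,y \right)} = - \frac{y}{296} + \frac{o}{38}$ ($H{\left(o,y \right)} = o \frac{1}{38} + y \left(- \frac{1}{296}\right) = \frac{o}{38} - \frac{y}{296} = - \frac{y}{296} + \frac{o}{38}$)
$l{\left(660,-253 \right)} - H{\left(S{\left(s,I \right)},707 \right)} = \frac{23 - 253}{2 \cdot 660} - \left(\left(- \frac{1}{296}\right) 707 + \frac{16 \cdot 1}{38}\right) = \frac{1}{2} \cdot \frac{1}{660} \left(-230\right) - \left(- \frac{707}{296} + \frac{1}{38} \cdot 16\right) = - \frac{23}{132} - \left(- \frac{707}{296} + \frac{8}{19}\right) = - \frac{23}{132} - - \frac{11065}{5624} = - \frac{23}{132} + \frac{11065}{5624} = \frac{332807}{185592}$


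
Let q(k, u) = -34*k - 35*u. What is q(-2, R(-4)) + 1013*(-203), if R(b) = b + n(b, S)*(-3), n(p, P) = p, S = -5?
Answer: -205851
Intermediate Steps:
R(b) = -2*b (R(b) = b + b*(-3) = b - 3*b = -2*b)
q(k, u) = -35*u - 34*k
q(-2, R(-4)) + 1013*(-203) = (-(-70)*(-4) - 34*(-2)) + 1013*(-203) = (-35*8 + 68) - 205639 = (-280 + 68) - 205639 = -212 - 205639 = -205851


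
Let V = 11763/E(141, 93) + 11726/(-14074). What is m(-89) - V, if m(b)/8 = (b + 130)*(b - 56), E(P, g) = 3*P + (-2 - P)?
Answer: -93791456191/1970360 ≈ -47601.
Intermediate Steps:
E(P, g) = -2 + 2*P
V = 81134591/1970360 (V = 11763/(-2 + 2*141) + 11726/(-14074) = 11763/(-2 + 282) + 11726*(-1/14074) = 11763/280 - 5863/7037 = 81134591/1970360 ≈ 41.178)
m(b) = 8*(-56 + b)*(130 + b) (m(b) = 8*((b + 130)*(b - 56)) = 8*((130 + b)*(-56 + b)) = 8*((-56 + b)*(130 + b)) = 8*(-56 + b)*(130 + b))
m(-89) - V = (-58240 + 8*(-89)² + 592*(-89)) - 1*81134591/1970360 = (-58240 + 8*7921 - 52688) - 81134591/1970360 = (-58240 + 63368 - 52688) - 81134591/1970360 = -47560 - 81134591/1970360 = -93791456191/1970360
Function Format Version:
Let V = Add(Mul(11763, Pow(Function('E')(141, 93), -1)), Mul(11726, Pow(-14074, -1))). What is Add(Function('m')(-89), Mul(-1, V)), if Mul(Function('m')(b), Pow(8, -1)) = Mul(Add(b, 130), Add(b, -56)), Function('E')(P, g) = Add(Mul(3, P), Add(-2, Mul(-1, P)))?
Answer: Rational(-93791456191, 1970360) ≈ -47601.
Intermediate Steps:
Function('E')(P, g) = Add(-2, Mul(2, P))
V = Rational(81134591, 1970360) (V = Add(Mul(11763, Pow(Add(-2, Mul(2, 141)), -1)), Mul(11726, Pow(-14074, -1))) = Add(Mul(11763, Pow(Add(-2, 282), -1)), Mul(11726, Rational(-1, 14074))) = Add(Mul(11763, Pow(280, -1)), Rational(-5863, 7037)) = Add(Mul(11763, Rational(1, 280)), Rational(-5863, 7037)) = Add(Rational(11763, 280), Rational(-5863, 7037)) = Rational(81134591, 1970360) ≈ 41.178)
Function('m')(b) = Mul(8, Add(-56, b), Add(130, b)) (Function('m')(b) = Mul(8, Mul(Add(b, 130), Add(b, -56))) = Mul(8, Mul(Add(130, b), Add(-56, b))) = Mul(8, Mul(Add(-56, b), Add(130, b))) = Mul(8, Add(-56, b), Add(130, b)))
Add(Function('m')(-89), Mul(-1, V)) = Add(Add(-58240, Mul(8, Pow(-89, 2)), Mul(592, -89)), Mul(-1, Rational(81134591, 1970360))) = Add(Add(-58240, Mul(8, 7921), -52688), Rational(-81134591, 1970360)) = Add(Add(-58240, 63368, -52688), Rational(-81134591, 1970360)) = Add(-47560, Rational(-81134591, 1970360)) = Rational(-93791456191, 1970360)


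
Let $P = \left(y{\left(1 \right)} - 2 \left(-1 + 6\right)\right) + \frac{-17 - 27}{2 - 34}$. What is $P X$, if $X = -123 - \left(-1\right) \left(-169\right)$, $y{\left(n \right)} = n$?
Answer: $\frac{4453}{2} \approx 2226.5$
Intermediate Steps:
$X = -292$ ($X = -123 - 169 = -292$)
$P = - \frac{61}{8}$ ($P = \left(1 - 2 \left(-1 + 6\right)\right) + \frac{-17 - 27}{2 - 34} = \left(1 - 10\right) - \frac{44}{-32} = \left(1 - 10\right) - - \frac{11}{8} = -9 + \frac{11}{8} = - \frac{61}{8} \approx -7.625$)
$P X = \left(- \frac{61}{8}\right) \left(-292\right) = \frac{4453}{2}$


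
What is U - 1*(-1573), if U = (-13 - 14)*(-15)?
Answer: 1978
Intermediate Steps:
U = 405 (U = -27*(-15) = 405)
U - 1*(-1573) = 405 - 1*(-1573) = 405 + 1573 = 1978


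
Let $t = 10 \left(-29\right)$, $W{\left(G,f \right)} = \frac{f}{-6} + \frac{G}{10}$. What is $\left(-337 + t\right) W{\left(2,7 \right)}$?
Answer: $\frac{6061}{10} \approx 606.1$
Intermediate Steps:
$W{\left(G,f \right)} = - \frac{f}{6} + \frac{G}{10}$ ($W{\left(G,f \right)} = f \left(- \frac{1}{6}\right) + G \frac{1}{10} = - \frac{f}{6} + \frac{G}{10}$)
$t = -290$
$\left(-337 + t\right) W{\left(2,7 \right)} = \left(-337 - 290\right) \left(\left(- \frac{1}{6}\right) 7 + \frac{1}{10} \cdot 2\right) = - 627 \left(- \frac{7}{6} + \frac{1}{5}\right) = \left(-627\right) \left(- \frac{29}{30}\right) = \frac{6061}{10}$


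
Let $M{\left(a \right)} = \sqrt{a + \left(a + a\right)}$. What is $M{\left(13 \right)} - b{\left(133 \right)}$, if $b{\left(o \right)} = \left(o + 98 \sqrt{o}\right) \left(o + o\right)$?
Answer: $-35378 + \sqrt{39} - 26068 \sqrt{133} \approx -3.36 \cdot 10^{5}$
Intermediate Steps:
$b{\left(o \right)} = 2 o \left(o + 98 \sqrt{o}\right)$ ($b{\left(o \right)} = \left(o + 98 \sqrt{o}\right) 2 o = 2 o \left(o + 98 \sqrt{o}\right)$)
$M{\left(a \right)} = \sqrt{3} \sqrt{a}$ ($M{\left(a \right)} = \sqrt{a + 2 a} = \sqrt{3 a} = \sqrt{3} \sqrt{a}$)
$M{\left(13 \right)} - b{\left(133 \right)} = \sqrt{3} \sqrt{13} - \left(2 \cdot 133^{2} + 196 \cdot 133^{\frac{3}{2}}\right) = \sqrt{39} - \left(2 \cdot 17689 + 196 \cdot 133 \sqrt{133}\right) = \sqrt{39} - \left(35378 + 26068 \sqrt{133}\right) = -35378 + \sqrt{39} - 26068 \sqrt{133}$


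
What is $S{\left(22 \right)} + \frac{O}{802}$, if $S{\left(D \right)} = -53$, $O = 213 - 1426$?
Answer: $- \frac{43719}{802} \approx -54.512$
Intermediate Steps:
$O = -1213$
$S{\left(22 \right)} + \frac{O}{802} = -53 - \frac{1213}{802} = - \frac{43719}{802}$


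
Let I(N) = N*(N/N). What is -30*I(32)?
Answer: -960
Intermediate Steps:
I(N) = N (I(N) = N*1 = N)
-30*I(32) = -30*32 = -960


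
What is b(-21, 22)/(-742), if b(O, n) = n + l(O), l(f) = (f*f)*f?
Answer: 9239/742 ≈ 12.451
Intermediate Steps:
l(f) = f³ (l(f) = f²*f = f³)
b(O, n) = n + O³
b(-21, 22)/(-742) = (22 + (-21)³)/(-742) = (22 - 9261)*(-1/742) = -9239*(-1/742) = 9239/742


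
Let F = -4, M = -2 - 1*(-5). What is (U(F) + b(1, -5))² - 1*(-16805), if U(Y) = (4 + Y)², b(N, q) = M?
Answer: 16814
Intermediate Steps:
M = 3 (M = -2 + 5 = 3)
b(N, q) = 3
(U(F) + b(1, -5))² - 1*(-16805) = ((4 - 4)² + 3)² - 1*(-16805) = (0² + 3)² + 16805 = (0 + 3)² + 16805 = 3² + 16805 = 9 + 16805 = 16814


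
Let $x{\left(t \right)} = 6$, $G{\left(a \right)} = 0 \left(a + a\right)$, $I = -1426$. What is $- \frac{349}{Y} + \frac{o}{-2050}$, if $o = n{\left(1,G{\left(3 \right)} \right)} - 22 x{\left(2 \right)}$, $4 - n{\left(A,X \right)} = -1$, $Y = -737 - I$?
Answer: $- \frac{627947}{1412450} \approx -0.44458$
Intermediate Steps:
$G{\left(a \right)} = 0$ ($G{\left(a \right)} = 0 \cdot 2 a = 0$)
$Y = 689$ ($Y = -737 - -1426 = -737 + 1426 = 689$)
$n{\left(A,X \right)} = 5$ ($n{\left(A,X \right)} = 4 - -1 = 4 + 1 = 5$)
$o = -127$ ($o = 5 - 132 = -127$)
$- \frac{349}{Y} + \frac{o}{-2050} = - \frac{349}{689} - \frac{127}{-2050} = \left(-349\right) \frac{1}{689} - - \frac{127}{2050} = - \frac{349}{689} + \frac{127}{2050} = - \frac{627947}{1412450}$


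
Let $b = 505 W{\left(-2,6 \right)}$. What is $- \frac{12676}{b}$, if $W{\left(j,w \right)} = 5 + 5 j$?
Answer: $\frac{12676}{2525} \approx 5.0202$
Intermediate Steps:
$b = -2525$ ($b = 505 \left(5 + 5 \left(-2\right)\right) = 505 \left(5 - 10\right) = 505 \left(-5\right) = -2525$)
$- \frac{12676}{b} = - \frac{12676}{-2525} = \left(-12676\right) \left(- \frac{1}{2525}\right) = \frac{12676}{2525}$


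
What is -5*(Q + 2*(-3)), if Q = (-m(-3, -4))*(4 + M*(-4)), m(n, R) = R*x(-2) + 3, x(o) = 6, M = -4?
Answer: -2070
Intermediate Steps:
m(n, R) = 3 + 6*R (m(n, R) = R*6 + 3 = 6*R + 3 = 3 + 6*R)
Q = 420 (Q = (-(3 + 6*(-4)))*(4 - 4*(-4)) = (-(3 - 24))*(4 + 16) = -1*(-21)*20 = 21*20 = 420)
-5*(Q + 2*(-3)) = -5*(420 + 2*(-3)) = -5*(420 - 6) = -5*414 = -2070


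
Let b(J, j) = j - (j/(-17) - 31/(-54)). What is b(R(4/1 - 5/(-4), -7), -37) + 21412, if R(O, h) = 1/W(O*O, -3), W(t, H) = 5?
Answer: 19619725/918 ≈ 21372.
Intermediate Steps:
R(O, h) = ⅕ (R(O, h) = 1/5 = ⅕)
b(J, j) = -31/54 + 18*j/17 (b(J, j) = j - (j*(-1/17) - 31*(-1/54)) = j - (-j/17 + 31/54) = j - (31/54 - j/17) = j + (-31/54 + j/17) = -31/54 + 18*j/17)
b(R(4/1 - 5/(-4), -7), -37) + 21412 = (-31/54 + (18/17)*(-37)) + 21412 = (-31/54 - 666/17) + 21412 = -36491/918 + 21412 = 19619725/918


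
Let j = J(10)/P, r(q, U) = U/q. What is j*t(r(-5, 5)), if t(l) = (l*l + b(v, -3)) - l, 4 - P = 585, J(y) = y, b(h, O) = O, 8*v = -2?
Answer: 10/581 ≈ 0.017212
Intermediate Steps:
v = -¼ (v = (⅛)*(-2) = -¼ ≈ -0.25000)
P = -581 (P = 4 - 1*585 = 4 - 585 = -581)
t(l) = -3 + l² - l (t(l) = (l*l - 3) - l = (l² - 3) - l = (-3 + l²) - l = -3 + l² - l)
j = -10/581 (j = 10/(-581) = 10*(-1/581) = -10/581 ≈ -0.017212)
j*t(r(-5, 5)) = -10*(-3 + (5/(-5))² - 5/(-5))/581 = -10*(-3 + (5*(-⅕))² - 5*(-1)/5)/581 = -10*(-3 + (-1)² - 1*(-1))/581 = -10*(-3 + 1 + 1)/581 = -10/581*(-1) = 10/581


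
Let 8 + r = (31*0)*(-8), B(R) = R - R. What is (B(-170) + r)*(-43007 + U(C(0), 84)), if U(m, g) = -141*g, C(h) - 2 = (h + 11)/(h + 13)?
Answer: 438808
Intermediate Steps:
C(h) = 2 + (11 + h)/(13 + h) (C(h) = 2 + (h + 11)/(h + 13) = 2 + (11 + h)/(13 + h))
B(R) = 0
r = -8 (r = -8 + (31*0)*(-8) = -8 + 0*(-8) = -8 + 0 = -8)
(B(-170) + r)*(-43007 + U(C(0), 84)) = (0 - 8)*(-43007 - 141*84) = -8*(-43007 - 11844) = -8*(-54851) = 438808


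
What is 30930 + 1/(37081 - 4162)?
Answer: 1018184671/32919 ≈ 30930.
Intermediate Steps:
30930 + 1/(37081 - 4162) = 30930 + 1/32919 = 1018184671/32919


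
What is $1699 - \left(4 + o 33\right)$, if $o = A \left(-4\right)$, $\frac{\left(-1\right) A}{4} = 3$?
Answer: $111$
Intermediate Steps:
$A = -12$ ($A = \left(-4\right) 3 = -12$)
$o = 48$ ($o = \left(-12\right) \left(-4\right) = 48$)
$1699 - \left(4 + o 33\right) = 1699 - \left(4 + 48 \cdot 33\right) = 1699 - \left(4 + 1584\right) = 1699 - 1588 = 111$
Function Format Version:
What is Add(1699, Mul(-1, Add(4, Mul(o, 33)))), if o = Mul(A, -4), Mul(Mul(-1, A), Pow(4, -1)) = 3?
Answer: 111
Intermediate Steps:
A = -12 (A = Mul(-4, 3) = -12)
o = 48 (o = Mul(-12, -4) = 48)
Add(1699, Mul(-1, Add(4, Mul(o, 33)))) = Add(1699, Mul(-1, Add(4, Mul(48, 33)))) = Add(1699, Mul(-1, Add(4, 1584))) = Add(1699, Mul(-1, 1588)) = Add(1699, -1588) = 111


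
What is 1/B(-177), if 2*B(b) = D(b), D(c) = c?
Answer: -2/177 ≈ -0.011299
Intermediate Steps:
B(b) = b/2
1/B(-177) = 1/((½)*(-177)) = 1/(-177/2) = -2/177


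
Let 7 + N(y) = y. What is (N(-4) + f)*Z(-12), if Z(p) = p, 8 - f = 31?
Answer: 408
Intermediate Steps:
f = -23 (f = 8 - 1*31 = 8 - 31 = -23)
N(y) = -7 + y
(N(-4) + f)*Z(-12) = ((-7 - 4) - 23)*(-12) = (-11 - 23)*(-12) = -34*(-12) = 408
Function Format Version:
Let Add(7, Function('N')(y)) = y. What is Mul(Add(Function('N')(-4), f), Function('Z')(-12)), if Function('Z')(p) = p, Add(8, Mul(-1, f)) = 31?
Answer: 408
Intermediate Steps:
f = -23 (f = Add(8, Mul(-1, 31)) = Add(8, -31) = -23)
Function('N')(y) = Add(-7, y)
Mul(Add(Function('N')(-4), f), Function('Z')(-12)) = Mul(Add(Add(-7, -4), -23), -12) = Mul(Add(-11, -23), -12) = Mul(-34, -12) = 408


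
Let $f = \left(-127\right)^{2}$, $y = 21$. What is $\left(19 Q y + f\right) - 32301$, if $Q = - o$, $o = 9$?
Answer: $-19763$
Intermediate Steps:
$Q = -9$ ($Q = \left(-1\right) 9 = -9$)
$f = 16129$
$\left(19 Q y + f\right) - 32301 = \left(19 \left(-9\right) 21 + 16129\right) - 32301 = \left(\left(-171\right) 21 + 16129\right) - 32301 = \left(-3591 + 16129\right) - 32301 = 12538 - 32301 = -19763$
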